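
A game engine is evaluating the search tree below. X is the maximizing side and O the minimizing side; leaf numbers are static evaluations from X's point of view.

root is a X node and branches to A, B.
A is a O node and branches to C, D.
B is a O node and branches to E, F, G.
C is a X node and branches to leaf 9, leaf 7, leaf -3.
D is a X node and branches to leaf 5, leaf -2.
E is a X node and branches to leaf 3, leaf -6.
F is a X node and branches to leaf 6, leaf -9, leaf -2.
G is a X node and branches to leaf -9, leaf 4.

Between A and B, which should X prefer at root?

C (X): max(9, 7, -3) = 9
D (X): max(5, -2) = 5
A (O): min(9, 5) = 5
E (X): max(3, -6) = 3
F (X): max(6, -9, -2) = 6
G (X): max(-9, 4) = 4
B (O): min(3, 6, 4) = 3
X prefers the higher value; A=5, B=3. A is better since 5 > 3.

A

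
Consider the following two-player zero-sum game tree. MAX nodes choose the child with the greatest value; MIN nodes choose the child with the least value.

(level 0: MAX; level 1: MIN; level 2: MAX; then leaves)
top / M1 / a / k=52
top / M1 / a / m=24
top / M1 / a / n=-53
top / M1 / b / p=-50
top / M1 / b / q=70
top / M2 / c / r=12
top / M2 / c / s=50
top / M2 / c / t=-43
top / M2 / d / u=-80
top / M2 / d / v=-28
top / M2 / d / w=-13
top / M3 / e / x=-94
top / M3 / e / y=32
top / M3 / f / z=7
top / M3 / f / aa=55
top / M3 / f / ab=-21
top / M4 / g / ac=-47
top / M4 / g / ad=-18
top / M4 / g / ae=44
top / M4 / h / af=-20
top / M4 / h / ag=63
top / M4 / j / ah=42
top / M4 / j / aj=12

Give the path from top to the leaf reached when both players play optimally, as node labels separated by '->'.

top -> M1 -> a -> k

a (MAX): max(52, 24, -53) = 52
b (MAX): max(-50, 70) = 70
M1 (MIN): min(52, 70) = 52
c (MAX): max(12, 50, -43) = 50
d (MAX): max(-80, -28, -13) = -13
M2 (MIN): min(50, -13) = -13
e (MAX): max(-94, 32) = 32
f (MAX): max(7, 55, -21) = 55
M3 (MIN): min(32, 55) = 32
g (MAX): max(-47, -18, 44) = 44
h (MAX): max(-20, 63) = 63
j (MAX): max(42, 12) = 42
M4 (MIN): min(44, 63, 42) = 42
top (MAX): max(52, -13, 32, 42) = 52
At top, MAX picks M1 (highest: 52).
At M1, MIN picks a (lowest: 52).
At a, MAX picks k (highest: 52).
Terminal value 52.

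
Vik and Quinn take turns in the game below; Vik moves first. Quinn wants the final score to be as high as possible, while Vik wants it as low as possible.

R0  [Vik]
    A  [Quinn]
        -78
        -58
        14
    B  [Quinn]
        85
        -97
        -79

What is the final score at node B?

B (Quinn): max(85, -97, -79) = 85

85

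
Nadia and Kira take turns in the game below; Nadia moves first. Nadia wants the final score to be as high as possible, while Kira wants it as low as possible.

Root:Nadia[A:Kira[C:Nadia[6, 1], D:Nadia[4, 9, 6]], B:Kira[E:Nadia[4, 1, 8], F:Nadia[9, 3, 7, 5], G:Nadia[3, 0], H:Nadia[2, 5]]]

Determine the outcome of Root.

C (Nadia): max(6, 1) = 6
D (Nadia): max(4, 9, 6) = 9
A (Kira): min(6, 9) = 6
E (Nadia): max(4, 1, 8) = 8
F (Nadia): max(9, 3, 7, 5) = 9
G (Nadia): max(3, 0) = 3
H (Nadia): max(2, 5) = 5
B (Kira): min(8, 9, 3, 5) = 3
Root (Nadia): max(6, 3) = 6

6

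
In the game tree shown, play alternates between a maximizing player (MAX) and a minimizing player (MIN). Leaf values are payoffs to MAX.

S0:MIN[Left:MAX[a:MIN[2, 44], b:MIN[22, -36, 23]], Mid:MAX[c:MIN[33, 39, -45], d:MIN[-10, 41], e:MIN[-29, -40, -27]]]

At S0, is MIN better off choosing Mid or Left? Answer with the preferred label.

c (MIN): min(33, 39, -45) = -45
d (MIN): min(-10, 41) = -10
e (MIN): min(-29, -40, -27) = -40
Mid (MAX): max(-45, -10, -40) = -10
a (MIN): min(2, 44) = 2
b (MIN): min(22, -36, 23) = -36
Left (MAX): max(2, -36) = 2
MIN prefers the lower value; Mid=-10, Left=2. Mid is better since -10 < 2.

Mid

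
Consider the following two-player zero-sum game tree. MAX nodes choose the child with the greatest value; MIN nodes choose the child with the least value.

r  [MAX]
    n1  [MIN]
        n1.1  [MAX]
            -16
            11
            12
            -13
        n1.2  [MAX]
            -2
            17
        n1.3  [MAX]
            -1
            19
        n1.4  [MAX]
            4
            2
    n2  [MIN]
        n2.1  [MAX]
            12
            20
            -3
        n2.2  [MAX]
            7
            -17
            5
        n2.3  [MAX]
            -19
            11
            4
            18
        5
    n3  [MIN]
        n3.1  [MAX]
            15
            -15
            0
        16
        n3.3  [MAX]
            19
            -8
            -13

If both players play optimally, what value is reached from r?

15

n1.1 (MAX): max(-16, 11, 12, -13) = 12
n1.2 (MAX): max(-2, 17) = 17
n1.3 (MAX): max(-1, 19) = 19
n1.4 (MAX): max(4, 2) = 4
n1 (MIN): min(12, 17, 19, 4) = 4
n2.1 (MAX): max(12, 20, -3) = 20
n2.2 (MAX): max(7, -17, 5) = 7
n2.3 (MAX): max(-19, 11, 4, 18) = 18
n2 (MIN): min(20, 7, 18, 5) = 5
n3.1 (MAX): max(15, -15, 0) = 15
n3.3 (MAX): max(19, -8, -13) = 19
n3 (MIN): min(15, 16, 19) = 15
r (MAX): max(4, 5, 15) = 15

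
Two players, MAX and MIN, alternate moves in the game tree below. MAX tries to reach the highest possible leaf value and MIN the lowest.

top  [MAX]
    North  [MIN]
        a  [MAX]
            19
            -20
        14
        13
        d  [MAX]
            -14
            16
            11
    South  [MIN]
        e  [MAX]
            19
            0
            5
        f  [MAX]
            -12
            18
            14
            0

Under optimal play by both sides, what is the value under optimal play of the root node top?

a (MAX): max(19, -20) = 19
d (MAX): max(-14, 16, 11) = 16
North (MIN): min(19, 14, 13, 16) = 13
e (MAX): max(19, 0, 5) = 19
f (MAX): max(-12, 18, 14, 0) = 18
South (MIN): min(19, 18) = 18
top (MAX): max(13, 18) = 18

18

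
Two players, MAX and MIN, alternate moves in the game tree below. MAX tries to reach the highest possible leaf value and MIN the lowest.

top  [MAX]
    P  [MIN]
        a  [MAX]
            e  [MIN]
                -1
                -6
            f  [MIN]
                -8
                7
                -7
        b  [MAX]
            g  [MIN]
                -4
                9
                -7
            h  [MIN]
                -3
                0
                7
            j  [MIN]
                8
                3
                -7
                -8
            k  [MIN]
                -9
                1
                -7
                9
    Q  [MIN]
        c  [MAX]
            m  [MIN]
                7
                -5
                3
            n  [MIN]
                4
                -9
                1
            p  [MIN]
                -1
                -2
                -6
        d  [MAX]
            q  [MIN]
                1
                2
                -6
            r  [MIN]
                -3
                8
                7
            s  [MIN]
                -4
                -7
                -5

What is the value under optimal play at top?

-5

e (MIN): min(-1, -6) = -6
f (MIN): min(-8, 7, -7) = -8
a (MAX): max(-6, -8) = -6
g (MIN): min(-4, 9, -7) = -7
h (MIN): min(-3, 0, 7) = -3
j (MIN): min(8, 3, -7, -8) = -8
k (MIN): min(-9, 1, -7, 9) = -9
b (MAX): max(-7, -3, -8, -9) = -3
P (MIN): min(-6, -3) = -6
m (MIN): min(7, -5, 3) = -5
n (MIN): min(4, -9, 1) = -9
p (MIN): min(-1, -2, -6) = -6
c (MAX): max(-5, -9, -6) = -5
q (MIN): min(1, 2, -6) = -6
r (MIN): min(-3, 8, 7) = -3
s (MIN): min(-4, -7, -5) = -7
d (MAX): max(-6, -3, -7) = -3
Q (MIN): min(-5, -3) = -5
top (MAX): max(-6, -5) = -5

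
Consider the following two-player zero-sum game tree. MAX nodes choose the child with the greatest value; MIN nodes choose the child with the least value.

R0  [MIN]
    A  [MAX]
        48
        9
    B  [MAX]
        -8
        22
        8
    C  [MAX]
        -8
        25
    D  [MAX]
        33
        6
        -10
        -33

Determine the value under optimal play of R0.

A (MAX): max(48, 9) = 48
B (MAX): max(-8, 22, 8) = 22
C (MAX): max(-8, 25) = 25
D (MAX): max(33, 6, -10, -33) = 33
R0 (MIN): min(48, 22, 25, 33) = 22

22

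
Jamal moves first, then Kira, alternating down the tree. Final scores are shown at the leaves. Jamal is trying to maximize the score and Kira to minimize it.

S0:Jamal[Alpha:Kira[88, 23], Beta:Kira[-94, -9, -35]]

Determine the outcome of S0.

23

Alpha (Kira): min(88, 23) = 23
Beta (Kira): min(-94, -9, -35) = -94
S0 (Jamal): max(23, -94) = 23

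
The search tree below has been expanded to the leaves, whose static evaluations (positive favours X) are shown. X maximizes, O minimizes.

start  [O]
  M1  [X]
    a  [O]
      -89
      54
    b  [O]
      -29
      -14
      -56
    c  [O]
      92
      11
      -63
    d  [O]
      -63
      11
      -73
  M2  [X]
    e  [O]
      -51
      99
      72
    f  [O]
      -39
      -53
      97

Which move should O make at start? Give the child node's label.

a (O): min(-89, 54) = -89
b (O): min(-29, -14, -56) = -56
c (O): min(92, 11, -63) = -63
d (O): min(-63, 11, -73) = -73
M1 (X): max(-89, -56, -63, -73) = -56
e (O): min(-51, 99, 72) = -51
f (O): min(-39, -53, 97) = -53
M2 (X): max(-51, -53) = -51
start (O): min(-56, -51) = -56
O at start wants the lowest of {M1=-56, M2=-51}, so chooses M1.

M1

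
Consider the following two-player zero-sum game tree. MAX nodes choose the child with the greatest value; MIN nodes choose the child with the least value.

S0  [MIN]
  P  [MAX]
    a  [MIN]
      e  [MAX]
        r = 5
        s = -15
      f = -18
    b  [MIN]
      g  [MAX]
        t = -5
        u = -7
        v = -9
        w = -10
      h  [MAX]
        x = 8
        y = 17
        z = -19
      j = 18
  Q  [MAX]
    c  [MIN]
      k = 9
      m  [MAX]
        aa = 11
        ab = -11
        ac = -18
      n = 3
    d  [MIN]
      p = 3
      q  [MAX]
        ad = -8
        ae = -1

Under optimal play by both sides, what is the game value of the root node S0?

e (MAX): max(5, -15) = 5
a (MIN): min(5, -18) = -18
g (MAX): max(-5, -7, -9, -10) = -5
h (MAX): max(8, 17, -19) = 17
b (MIN): min(-5, 17, 18) = -5
P (MAX): max(-18, -5) = -5
m (MAX): max(11, -11, -18) = 11
c (MIN): min(9, 11, 3) = 3
q (MAX): max(-8, -1) = -1
d (MIN): min(3, -1) = -1
Q (MAX): max(3, -1) = 3
S0 (MIN): min(-5, 3) = -5

-5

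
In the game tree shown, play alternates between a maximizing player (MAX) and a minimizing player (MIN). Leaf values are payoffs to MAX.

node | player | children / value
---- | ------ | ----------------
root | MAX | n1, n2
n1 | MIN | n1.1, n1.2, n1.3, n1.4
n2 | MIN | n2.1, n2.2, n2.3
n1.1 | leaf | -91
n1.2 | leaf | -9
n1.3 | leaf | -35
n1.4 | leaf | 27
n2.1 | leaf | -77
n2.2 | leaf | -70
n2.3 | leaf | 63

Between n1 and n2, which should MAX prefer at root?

n1 (MIN): min(-91, -9, -35, 27) = -91
n2 (MIN): min(-77, -70, 63) = -77
MAX prefers the higher value; n1=-91, n2=-77. n2 is better since -77 > -91.

n2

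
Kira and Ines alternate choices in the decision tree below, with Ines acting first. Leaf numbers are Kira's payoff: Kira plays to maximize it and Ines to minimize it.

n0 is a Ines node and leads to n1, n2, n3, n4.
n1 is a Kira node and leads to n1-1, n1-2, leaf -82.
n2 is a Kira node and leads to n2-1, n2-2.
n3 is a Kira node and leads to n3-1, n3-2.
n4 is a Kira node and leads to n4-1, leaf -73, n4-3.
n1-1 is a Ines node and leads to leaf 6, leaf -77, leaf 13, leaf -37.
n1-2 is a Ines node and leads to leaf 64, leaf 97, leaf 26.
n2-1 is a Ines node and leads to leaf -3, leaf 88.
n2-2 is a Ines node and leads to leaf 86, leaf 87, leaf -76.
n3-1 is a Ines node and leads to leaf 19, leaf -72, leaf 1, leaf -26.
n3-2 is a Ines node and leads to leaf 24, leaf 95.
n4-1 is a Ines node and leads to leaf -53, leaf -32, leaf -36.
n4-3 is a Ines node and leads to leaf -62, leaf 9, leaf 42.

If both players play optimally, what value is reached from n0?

-53

n1-1 (Ines): min(6, -77, 13, -37) = -77
n1-2 (Ines): min(64, 97, 26) = 26
n1 (Kira): max(-77, 26, -82) = 26
n2-1 (Ines): min(-3, 88) = -3
n2-2 (Ines): min(86, 87, -76) = -76
n2 (Kira): max(-3, -76) = -3
n3-1 (Ines): min(19, -72, 1, -26) = -72
n3-2 (Ines): min(24, 95) = 24
n3 (Kira): max(-72, 24) = 24
n4-1 (Ines): min(-53, -32, -36) = -53
n4-3 (Ines): min(-62, 9, 42) = -62
n4 (Kira): max(-53, -73, -62) = -53
n0 (Ines): min(26, -3, 24, -53) = -53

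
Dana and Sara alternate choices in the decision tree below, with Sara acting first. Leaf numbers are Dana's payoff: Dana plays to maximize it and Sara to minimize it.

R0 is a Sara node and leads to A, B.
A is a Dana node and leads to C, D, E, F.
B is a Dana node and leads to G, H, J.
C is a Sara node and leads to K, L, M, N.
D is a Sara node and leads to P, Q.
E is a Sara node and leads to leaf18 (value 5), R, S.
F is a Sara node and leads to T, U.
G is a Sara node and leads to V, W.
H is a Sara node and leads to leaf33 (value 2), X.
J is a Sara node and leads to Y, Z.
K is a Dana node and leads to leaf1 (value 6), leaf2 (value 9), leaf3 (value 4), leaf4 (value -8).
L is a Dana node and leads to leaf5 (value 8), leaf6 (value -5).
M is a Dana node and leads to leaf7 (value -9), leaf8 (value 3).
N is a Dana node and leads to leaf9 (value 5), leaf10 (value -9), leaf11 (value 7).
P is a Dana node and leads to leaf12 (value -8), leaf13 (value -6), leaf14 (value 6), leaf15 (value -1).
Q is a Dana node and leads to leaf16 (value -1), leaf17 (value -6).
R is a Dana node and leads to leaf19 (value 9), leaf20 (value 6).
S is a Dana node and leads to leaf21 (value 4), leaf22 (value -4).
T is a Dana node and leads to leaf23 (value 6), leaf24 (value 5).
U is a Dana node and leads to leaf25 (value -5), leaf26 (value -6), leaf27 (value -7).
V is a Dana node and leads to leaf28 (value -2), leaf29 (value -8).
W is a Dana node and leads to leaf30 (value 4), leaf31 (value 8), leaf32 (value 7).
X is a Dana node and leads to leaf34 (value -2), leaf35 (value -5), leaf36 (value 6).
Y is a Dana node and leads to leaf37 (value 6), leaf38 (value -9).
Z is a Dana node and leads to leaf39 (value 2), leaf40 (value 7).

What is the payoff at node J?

Y (Dana): max(6, -9) = 6
Z (Dana): max(2, 7) = 7
J (Sara): min(6, 7) = 6

6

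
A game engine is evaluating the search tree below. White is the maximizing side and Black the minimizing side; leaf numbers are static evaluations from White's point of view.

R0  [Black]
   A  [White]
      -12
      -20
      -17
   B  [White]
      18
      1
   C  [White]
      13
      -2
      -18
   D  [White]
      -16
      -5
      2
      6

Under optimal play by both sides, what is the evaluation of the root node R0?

-12

A (White): max(-12, -20, -17) = -12
B (White): max(18, 1) = 18
C (White): max(13, -2, -18) = 13
D (White): max(-16, -5, 2, 6) = 6
R0 (Black): min(-12, 18, 13, 6) = -12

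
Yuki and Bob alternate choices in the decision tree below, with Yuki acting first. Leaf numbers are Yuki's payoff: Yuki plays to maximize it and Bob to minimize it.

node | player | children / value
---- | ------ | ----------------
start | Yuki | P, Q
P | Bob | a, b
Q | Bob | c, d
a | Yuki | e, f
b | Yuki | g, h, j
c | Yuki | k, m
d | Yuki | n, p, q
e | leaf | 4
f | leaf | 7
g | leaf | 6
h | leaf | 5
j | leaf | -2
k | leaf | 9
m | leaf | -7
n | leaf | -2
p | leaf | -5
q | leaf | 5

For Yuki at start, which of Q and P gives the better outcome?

P

c (Yuki): max(9, -7) = 9
d (Yuki): max(-2, -5, 5) = 5
Q (Bob): min(9, 5) = 5
a (Yuki): max(4, 7) = 7
b (Yuki): max(6, 5, -2) = 6
P (Bob): min(7, 6) = 6
Yuki prefers the higher value; Q=5, P=6. P is better since 6 > 5.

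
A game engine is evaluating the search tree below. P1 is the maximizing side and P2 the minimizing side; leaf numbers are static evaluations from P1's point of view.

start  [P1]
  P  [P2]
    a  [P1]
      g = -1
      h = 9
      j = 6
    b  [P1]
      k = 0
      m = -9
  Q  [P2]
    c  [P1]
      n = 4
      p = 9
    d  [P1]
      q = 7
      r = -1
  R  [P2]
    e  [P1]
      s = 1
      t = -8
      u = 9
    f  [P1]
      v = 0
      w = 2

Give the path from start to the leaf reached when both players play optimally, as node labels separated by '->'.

start -> Q -> d -> q

a (P1): max(-1, 9, 6) = 9
b (P1): max(0, -9) = 0
P (P2): min(9, 0) = 0
c (P1): max(4, 9) = 9
d (P1): max(7, -1) = 7
Q (P2): min(9, 7) = 7
e (P1): max(1, -8, 9) = 9
f (P1): max(0, 2) = 2
R (P2): min(9, 2) = 2
start (P1): max(0, 7, 2) = 7
At start, P1 picks Q (highest: 7).
At Q, P2 picks d (lowest: 7).
At d, P1 picks q (highest: 7).
Terminal value 7.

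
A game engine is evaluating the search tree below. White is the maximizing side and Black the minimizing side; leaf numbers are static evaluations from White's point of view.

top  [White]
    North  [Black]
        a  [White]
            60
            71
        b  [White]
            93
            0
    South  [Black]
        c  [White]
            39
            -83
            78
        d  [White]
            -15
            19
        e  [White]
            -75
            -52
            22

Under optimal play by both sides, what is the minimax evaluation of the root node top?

a (White): max(60, 71) = 71
b (White): max(93, 0) = 93
North (Black): min(71, 93) = 71
c (White): max(39, -83, 78) = 78
d (White): max(-15, 19) = 19
e (White): max(-75, -52, 22) = 22
South (Black): min(78, 19, 22) = 19
top (White): max(71, 19) = 71

71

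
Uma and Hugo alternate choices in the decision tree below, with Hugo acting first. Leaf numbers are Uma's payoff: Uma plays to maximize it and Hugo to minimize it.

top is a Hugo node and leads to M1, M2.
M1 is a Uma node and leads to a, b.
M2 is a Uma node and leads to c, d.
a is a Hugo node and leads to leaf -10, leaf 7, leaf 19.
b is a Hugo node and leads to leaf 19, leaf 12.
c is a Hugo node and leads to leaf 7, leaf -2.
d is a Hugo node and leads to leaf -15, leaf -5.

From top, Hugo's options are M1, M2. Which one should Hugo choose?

M2

a (Hugo): min(-10, 7, 19) = -10
b (Hugo): min(19, 12) = 12
M1 (Uma): max(-10, 12) = 12
c (Hugo): min(7, -2) = -2
d (Hugo): min(-15, -5) = -15
M2 (Uma): max(-2, -15) = -2
top (Hugo): min(12, -2) = -2
Hugo at top wants the lowest of {M1=12, M2=-2}, so chooses M2.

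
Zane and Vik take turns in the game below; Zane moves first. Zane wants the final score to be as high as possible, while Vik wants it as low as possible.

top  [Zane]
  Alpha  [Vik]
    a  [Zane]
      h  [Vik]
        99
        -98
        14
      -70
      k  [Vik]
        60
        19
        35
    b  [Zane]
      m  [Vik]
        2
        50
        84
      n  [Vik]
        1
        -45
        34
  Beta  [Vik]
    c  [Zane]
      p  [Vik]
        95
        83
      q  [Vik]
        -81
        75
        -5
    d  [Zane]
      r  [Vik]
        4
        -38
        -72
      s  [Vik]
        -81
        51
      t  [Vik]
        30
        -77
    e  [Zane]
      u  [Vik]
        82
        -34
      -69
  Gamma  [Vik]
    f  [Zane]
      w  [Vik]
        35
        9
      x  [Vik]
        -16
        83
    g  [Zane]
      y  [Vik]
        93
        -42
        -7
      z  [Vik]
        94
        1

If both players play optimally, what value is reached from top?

h (Vik): min(99, -98, 14) = -98
k (Vik): min(60, 19, 35) = 19
a (Zane): max(-98, -70, 19) = 19
m (Vik): min(2, 50, 84) = 2
n (Vik): min(1, -45, 34) = -45
b (Zane): max(2, -45) = 2
Alpha (Vik): min(19, 2) = 2
p (Vik): min(95, 83) = 83
q (Vik): min(-81, 75, -5) = -81
c (Zane): max(83, -81) = 83
r (Vik): min(4, -38, -72) = -72
s (Vik): min(-81, 51) = -81
t (Vik): min(30, -77) = -77
d (Zane): max(-72, -81, -77) = -72
u (Vik): min(82, -34) = -34
e (Zane): max(-34, -69) = -34
Beta (Vik): min(83, -72, -34) = -72
w (Vik): min(35, 9) = 9
x (Vik): min(-16, 83) = -16
f (Zane): max(9, -16) = 9
y (Vik): min(93, -42, -7) = -42
z (Vik): min(94, 1) = 1
g (Zane): max(-42, 1) = 1
Gamma (Vik): min(9, 1) = 1
top (Zane): max(2, -72, 1) = 2

2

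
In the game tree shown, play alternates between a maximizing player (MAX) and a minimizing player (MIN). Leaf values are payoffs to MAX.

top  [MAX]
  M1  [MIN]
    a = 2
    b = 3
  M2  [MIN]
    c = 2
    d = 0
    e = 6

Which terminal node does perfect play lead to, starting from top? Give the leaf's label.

M1 (MIN): min(2, 3) = 2
M2 (MIN): min(2, 0, 6) = 0
top (MAX): max(2, 0) = 2
At top, MAX picks M1 (highest: 2).
At M1, MIN picks a (lowest: 2).
Terminal value 2.

a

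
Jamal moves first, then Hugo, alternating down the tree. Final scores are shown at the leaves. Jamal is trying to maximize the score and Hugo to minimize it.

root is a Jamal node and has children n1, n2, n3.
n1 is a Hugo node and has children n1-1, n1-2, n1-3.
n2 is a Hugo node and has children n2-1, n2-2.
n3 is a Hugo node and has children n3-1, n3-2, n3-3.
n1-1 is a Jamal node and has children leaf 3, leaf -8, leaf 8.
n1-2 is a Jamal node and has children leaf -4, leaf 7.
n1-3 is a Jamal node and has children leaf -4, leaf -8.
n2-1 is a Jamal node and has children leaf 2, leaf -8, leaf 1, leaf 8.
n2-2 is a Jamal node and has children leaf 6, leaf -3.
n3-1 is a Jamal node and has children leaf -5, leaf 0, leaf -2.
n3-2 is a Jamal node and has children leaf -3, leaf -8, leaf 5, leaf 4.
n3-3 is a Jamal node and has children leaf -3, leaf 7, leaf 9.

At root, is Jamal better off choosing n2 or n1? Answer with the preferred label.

n2-1 (Jamal): max(2, -8, 1, 8) = 8
n2-2 (Jamal): max(6, -3) = 6
n2 (Hugo): min(8, 6) = 6
n1-1 (Jamal): max(3, -8, 8) = 8
n1-2 (Jamal): max(-4, 7) = 7
n1-3 (Jamal): max(-4, -8) = -4
n1 (Hugo): min(8, 7, -4) = -4
Jamal prefers the higher value; n2=6, n1=-4. n2 is better since 6 > -4.

n2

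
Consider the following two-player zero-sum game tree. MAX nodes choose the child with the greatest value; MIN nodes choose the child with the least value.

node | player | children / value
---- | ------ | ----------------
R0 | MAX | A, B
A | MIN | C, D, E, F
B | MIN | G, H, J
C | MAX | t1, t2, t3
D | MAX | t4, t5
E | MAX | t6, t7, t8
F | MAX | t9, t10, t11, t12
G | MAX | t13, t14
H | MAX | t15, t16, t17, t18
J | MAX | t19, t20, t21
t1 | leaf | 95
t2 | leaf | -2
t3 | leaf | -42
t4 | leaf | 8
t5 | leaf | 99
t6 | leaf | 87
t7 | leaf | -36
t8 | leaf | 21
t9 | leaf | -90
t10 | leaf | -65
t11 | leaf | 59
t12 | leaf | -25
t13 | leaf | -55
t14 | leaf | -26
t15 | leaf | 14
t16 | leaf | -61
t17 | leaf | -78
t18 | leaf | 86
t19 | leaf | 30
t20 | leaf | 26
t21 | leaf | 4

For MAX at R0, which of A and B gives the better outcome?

C (MAX): max(95, -2, -42) = 95
D (MAX): max(8, 99) = 99
E (MAX): max(87, -36, 21) = 87
F (MAX): max(-90, -65, 59, -25) = 59
A (MIN): min(95, 99, 87, 59) = 59
G (MAX): max(-55, -26) = -26
H (MAX): max(14, -61, -78, 86) = 86
J (MAX): max(30, 26, 4) = 30
B (MIN): min(-26, 86, 30) = -26
MAX prefers the higher value; A=59, B=-26. A is better since 59 > -26.

A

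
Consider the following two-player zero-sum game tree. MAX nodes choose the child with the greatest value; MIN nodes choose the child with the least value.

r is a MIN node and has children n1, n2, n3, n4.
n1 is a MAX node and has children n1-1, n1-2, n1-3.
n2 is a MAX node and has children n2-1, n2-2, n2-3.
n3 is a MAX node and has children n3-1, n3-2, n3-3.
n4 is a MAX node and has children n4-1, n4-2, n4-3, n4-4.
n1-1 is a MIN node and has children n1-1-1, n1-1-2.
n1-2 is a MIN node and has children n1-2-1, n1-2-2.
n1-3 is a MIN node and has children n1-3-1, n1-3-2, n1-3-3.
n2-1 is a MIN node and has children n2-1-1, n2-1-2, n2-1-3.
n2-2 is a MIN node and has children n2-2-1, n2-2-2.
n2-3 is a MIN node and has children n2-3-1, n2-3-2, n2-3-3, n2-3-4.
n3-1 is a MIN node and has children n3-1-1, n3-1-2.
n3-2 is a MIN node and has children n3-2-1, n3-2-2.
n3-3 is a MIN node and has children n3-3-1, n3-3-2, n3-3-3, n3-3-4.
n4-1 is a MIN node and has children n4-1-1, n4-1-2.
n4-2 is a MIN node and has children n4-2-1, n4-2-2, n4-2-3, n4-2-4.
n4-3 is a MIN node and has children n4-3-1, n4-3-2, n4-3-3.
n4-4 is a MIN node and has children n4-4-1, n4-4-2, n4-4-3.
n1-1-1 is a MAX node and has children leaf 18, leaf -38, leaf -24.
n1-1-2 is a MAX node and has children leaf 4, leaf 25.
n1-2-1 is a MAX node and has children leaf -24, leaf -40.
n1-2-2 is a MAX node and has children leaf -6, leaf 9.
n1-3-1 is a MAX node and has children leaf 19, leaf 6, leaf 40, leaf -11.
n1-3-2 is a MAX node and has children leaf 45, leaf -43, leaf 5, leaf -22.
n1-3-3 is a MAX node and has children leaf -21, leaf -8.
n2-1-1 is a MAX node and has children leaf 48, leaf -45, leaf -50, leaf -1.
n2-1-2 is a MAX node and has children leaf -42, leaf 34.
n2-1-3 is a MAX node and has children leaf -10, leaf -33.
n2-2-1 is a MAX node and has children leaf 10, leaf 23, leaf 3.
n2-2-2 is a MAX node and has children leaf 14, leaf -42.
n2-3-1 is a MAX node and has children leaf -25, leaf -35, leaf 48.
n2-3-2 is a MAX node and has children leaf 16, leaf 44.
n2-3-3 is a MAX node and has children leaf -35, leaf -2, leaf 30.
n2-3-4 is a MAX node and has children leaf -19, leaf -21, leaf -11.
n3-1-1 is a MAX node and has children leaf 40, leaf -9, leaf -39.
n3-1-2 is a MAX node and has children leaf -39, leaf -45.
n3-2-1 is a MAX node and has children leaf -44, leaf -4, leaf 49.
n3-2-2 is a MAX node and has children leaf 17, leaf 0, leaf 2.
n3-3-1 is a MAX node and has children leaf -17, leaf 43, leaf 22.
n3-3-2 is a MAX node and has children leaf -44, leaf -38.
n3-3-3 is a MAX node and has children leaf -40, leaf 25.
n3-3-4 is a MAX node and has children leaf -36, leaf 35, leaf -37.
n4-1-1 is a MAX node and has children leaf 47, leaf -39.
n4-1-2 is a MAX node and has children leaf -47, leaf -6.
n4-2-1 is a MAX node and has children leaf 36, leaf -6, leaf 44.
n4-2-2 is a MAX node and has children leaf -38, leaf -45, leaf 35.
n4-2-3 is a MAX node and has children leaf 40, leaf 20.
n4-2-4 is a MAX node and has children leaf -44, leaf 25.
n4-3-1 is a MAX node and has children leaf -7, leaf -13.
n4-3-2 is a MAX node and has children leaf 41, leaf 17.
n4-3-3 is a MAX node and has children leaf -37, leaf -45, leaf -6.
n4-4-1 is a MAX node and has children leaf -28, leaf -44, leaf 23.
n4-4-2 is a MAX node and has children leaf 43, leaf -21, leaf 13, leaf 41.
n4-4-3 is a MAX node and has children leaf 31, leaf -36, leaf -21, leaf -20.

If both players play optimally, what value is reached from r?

14

n1-1-1 (MAX): max(18, -38, -24) = 18
n1-1-2 (MAX): max(4, 25) = 25
n1-1 (MIN): min(18, 25) = 18
n1-2-1 (MAX): max(-24, -40) = -24
n1-2-2 (MAX): max(-6, 9) = 9
n1-2 (MIN): min(-24, 9) = -24
n1-3-1 (MAX): max(19, 6, 40, -11) = 40
n1-3-2 (MAX): max(45, -43, 5, -22) = 45
n1-3-3 (MAX): max(-21, -8) = -8
n1-3 (MIN): min(40, 45, -8) = -8
n1 (MAX): max(18, -24, -8) = 18
n2-1-1 (MAX): max(48, -45, -50, -1) = 48
n2-1-2 (MAX): max(-42, 34) = 34
n2-1-3 (MAX): max(-10, -33) = -10
n2-1 (MIN): min(48, 34, -10) = -10
n2-2-1 (MAX): max(10, 23, 3) = 23
n2-2-2 (MAX): max(14, -42) = 14
n2-2 (MIN): min(23, 14) = 14
n2-3-1 (MAX): max(-25, -35, 48) = 48
n2-3-2 (MAX): max(16, 44) = 44
n2-3-3 (MAX): max(-35, -2, 30) = 30
n2-3-4 (MAX): max(-19, -21, -11) = -11
n2-3 (MIN): min(48, 44, 30, -11) = -11
n2 (MAX): max(-10, 14, -11) = 14
n3-1-1 (MAX): max(40, -9, -39) = 40
n3-1-2 (MAX): max(-39, -45) = -39
n3-1 (MIN): min(40, -39) = -39
n3-2-1 (MAX): max(-44, -4, 49) = 49
n3-2-2 (MAX): max(17, 0, 2) = 17
n3-2 (MIN): min(49, 17) = 17
n3-3-1 (MAX): max(-17, 43, 22) = 43
n3-3-2 (MAX): max(-44, -38) = -38
n3-3-3 (MAX): max(-40, 25) = 25
n3-3-4 (MAX): max(-36, 35, -37) = 35
n3-3 (MIN): min(43, -38, 25, 35) = -38
n3 (MAX): max(-39, 17, -38) = 17
n4-1-1 (MAX): max(47, -39) = 47
n4-1-2 (MAX): max(-47, -6) = -6
n4-1 (MIN): min(47, -6) = -6
n4-2-1 (MAX): max(36, -6, 44) = 44
n4-2-2 (MAX): max(-38, -45, 35) = 35
n4-2-3 (MAX): max(40, 20) = 40
n4-2-4 (MAX): max(-44, 25) = 25
n4-2 (MIN): min(44, 35, 40, 25) = 25
n4-3-1 (MAX): max(-7, -13) = -7
n4-3-2 (MAX): max(41, 17) = 41
n4-3-3 (MAX): max(-37, -45, -6) = -6
n4-3 (MIN): min(-7, 41, -6) = -7
n4-4-1 (MAX): max(-28, -44, 23) = 23
n4-4-2 (MAX): max(43, -21, 13, 41) = 43
n4-4-3 (MAX): max(31, -36, -21, -20) = 31
n4-4 (MIN): min(23, 43, 31) = 23
n4 (MAX): max(-6, 25, -7, 23) = 25
r (MIN): min(18, 14, 17, 25) = 14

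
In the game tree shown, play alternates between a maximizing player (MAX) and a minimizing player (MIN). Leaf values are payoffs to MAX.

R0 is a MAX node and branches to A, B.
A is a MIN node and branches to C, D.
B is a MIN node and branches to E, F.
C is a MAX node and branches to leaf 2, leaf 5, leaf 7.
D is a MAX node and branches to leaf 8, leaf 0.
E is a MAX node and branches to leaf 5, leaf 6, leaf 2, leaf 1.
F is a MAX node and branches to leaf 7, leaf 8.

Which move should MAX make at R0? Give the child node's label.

C (MAX): max(2, 5, 7) = 7
D (MAX): max(8, 0) = 8
A (MIN): min(7, 8) = 7
E (MAX): max(5, 6, 2, 1) = 6
F (MAX): max(7, 8) = 8
B (MIN): min(6, 8) = 6
R0 (MAX): max(7, 6) = 7
MAX at R0 wants the highest of {A=7, B=6}, so chooses A.

A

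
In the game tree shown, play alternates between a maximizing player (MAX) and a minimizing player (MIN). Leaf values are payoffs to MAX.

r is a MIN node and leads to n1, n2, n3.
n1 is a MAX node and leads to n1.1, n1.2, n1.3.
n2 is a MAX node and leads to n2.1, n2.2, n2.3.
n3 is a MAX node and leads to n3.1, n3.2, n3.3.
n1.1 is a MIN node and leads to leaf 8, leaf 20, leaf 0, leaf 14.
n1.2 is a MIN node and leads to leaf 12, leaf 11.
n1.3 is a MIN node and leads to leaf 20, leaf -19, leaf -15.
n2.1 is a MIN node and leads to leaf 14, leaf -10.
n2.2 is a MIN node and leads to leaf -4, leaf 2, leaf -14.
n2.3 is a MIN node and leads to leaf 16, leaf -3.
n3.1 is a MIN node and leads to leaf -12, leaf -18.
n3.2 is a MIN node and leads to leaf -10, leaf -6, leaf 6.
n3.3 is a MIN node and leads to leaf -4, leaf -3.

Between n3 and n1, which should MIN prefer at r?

n3

n3.1 (MIN): min(-12, -18) = -18
n3.2 (MIN): min(-10, -6, 6) = -10
n3.3 (MIN): min(-4, -3) = -4
n3 (MAX): max(-18, -10, -4) = -4
n1.1 (MIN): min(8, 20, 0, 14) = 0
n1.2 (MIN): min(12, 11) = 11
n1.3 (MIN): min(20, -19, -15) = -19
n1 (MAX): max(0, 11, -19) = 11
MIN prefers the lower value; n3=-4, n1=11. n3 is better since -4 < 11.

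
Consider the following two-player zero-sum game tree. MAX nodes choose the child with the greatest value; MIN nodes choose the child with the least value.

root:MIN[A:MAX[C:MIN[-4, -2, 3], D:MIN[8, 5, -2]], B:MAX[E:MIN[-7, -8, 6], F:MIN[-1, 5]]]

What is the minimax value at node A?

C (MIN): min(-4, -2, 3) = -4
D (MIN): min(8, 5, -2) = -2
A (MAX): max(-4, -2) = -2

-2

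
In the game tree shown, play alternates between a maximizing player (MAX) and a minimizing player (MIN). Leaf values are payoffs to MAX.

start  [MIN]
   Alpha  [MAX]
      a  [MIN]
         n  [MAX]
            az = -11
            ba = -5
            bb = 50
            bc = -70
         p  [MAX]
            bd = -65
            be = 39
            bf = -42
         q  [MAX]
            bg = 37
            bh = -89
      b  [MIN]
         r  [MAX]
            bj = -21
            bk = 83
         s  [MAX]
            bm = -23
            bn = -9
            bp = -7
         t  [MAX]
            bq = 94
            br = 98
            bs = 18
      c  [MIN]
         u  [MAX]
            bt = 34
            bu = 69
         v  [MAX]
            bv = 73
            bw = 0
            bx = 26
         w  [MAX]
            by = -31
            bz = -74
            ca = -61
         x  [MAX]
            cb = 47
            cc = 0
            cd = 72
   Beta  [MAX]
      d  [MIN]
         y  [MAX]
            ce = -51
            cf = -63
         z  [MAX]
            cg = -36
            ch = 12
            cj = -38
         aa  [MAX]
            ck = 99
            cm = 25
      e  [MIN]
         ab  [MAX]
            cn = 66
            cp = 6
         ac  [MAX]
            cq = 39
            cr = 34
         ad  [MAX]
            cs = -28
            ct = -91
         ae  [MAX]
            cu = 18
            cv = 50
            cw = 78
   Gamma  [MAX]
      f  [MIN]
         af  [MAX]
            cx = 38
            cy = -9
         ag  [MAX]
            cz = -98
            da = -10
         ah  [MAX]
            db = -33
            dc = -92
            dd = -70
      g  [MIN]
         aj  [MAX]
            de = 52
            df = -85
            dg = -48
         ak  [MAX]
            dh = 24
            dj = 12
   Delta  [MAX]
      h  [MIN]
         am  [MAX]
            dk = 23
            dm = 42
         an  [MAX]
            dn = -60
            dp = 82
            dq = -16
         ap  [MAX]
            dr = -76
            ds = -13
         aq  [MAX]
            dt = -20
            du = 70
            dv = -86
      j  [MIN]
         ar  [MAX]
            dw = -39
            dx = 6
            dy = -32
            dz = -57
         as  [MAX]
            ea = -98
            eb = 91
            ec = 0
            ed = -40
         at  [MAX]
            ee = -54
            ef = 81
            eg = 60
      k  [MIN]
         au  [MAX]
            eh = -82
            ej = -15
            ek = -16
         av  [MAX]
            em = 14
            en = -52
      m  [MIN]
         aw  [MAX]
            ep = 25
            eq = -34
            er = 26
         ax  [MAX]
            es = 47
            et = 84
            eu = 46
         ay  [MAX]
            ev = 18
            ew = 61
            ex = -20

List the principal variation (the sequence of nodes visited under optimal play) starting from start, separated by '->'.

start -> Beta -> e -> ad -> cs

n (MAX): max(-11, -5, 50, -70) = 50
p (MAX): max(-65, 39, -42) = 39
q (MAX): max(37, -89) = 37
a (MIN): min(50, 39, 37) = 37
r (MAX): max(-21, 83) = 83
s (MAX): max(-23, -9, -7) = -7
t (MAX): max(94, 98, 18) = 98
b (MIN): min(83, -7, 98) = -7
u (MAX): max(34, 69) = 69
v (MAX): max(73, 0, 26) = 73
w (MAX): max(-31, -74, -61) = -31
x (MAX): max(47, 0, 72) = 72
c (MIN): min(69, 73, -31, 72) = -31
Alpha (MAX): max(37, -7, -31) = 37
y (MAX): max(-51, -63) = -51
z (MAX): max(-36, 12, -38) = 12
aa (MAX): max(99, 25) = 99
d (MIN): min(-51, 12, 99) = -51
ab (MAX): max(66, 6) = 66
ac (MAX): max(39, 34) = 39
ad (MAX): max(-28, -91) = -28
ae (MAX): max(18, 50, 78) = 78
e (MIN): min(66, 39, -28, 78) = -28
Beta (MAX): max(-51, -28) = -28
af (MAX): max(38, -9) = 38
ag (MAX): max(-98, -10) = -10
ah (MAX): max(-33, -92, -70) = -33
f (MIN): min(38, -10, -33) = -33
aj (MAX): max(52, -85, -48) = 52
ak (MAX): max(24, 12) = 24
g (MIN): min(52, 24) = 24
Gamma (MAX): max(-33, 24) = 24
am (MAX): max(23, 42) = 42
an (MAX): max(-60, 82, -16) = 82
ap (MAX): max(-76, -13) = -13
aq (MAX): max(-20, 70, -86) = 70
h (MIN): min(42, 82, -13, 70) = -13
ar (MAX): max(-39, 6, -32, -57) = 6
as (MAX): max(-98, 91, 0, -40) = 91
at (MAX): max(-54, 81, 60) = 81
j (MIN): min(6, 91, 81) = 6
au (MAX): max(-82, -15, -16) = -15
av (MAX): max(14, -52) = 14
k (MIN): min(-15, 14) = -15
aw (MAX): max(25, -34, 26) = 26
ax (MAX): max(47, 84, 46) = 84
ay (MAX): max(18, 61, -20) = 61
m (MIN): min(26, 84, 61) = 26
Delta (MAX): max(-13, 6, -15, 26) = 26
start (MIN): min(37, -28, 24, 26) = -28
At start, MIN picks Beta (lowest: -28).
At Beta, MAX picks e (highest: -28).
At e, MIN picks ad (lowest: -28).
At ad, MAX picks cs (highest: -28).
Terminal value -28.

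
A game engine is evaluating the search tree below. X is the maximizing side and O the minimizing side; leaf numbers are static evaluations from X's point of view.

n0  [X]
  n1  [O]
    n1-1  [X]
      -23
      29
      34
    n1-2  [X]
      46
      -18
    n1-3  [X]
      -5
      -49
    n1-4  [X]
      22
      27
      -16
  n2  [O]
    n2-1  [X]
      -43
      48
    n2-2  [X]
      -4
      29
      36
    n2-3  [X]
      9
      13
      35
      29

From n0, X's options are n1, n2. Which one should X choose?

n2

n1-1 (X): max(-23, 29, 34) = 34
n1-2 (X): max(46, -18) = 46
n1-3 (X): max(-5, -49) = -5
n1-4 (X): max(22, 27, -16) = 27
n1 (O): min(34, 46, -5, 27) = -5
n2-1 (X): max(-43, 48) = 48
n2-2 (X): max(-4, 29, 36) = 36
n2-3 (X): max(9, 13, 35, 29) = 35
n2 (O): min(48, 36, 35) = 35
n0 (X): max(-5, 35) = 35
X at n0 wants the highest of {n1=-5, n2=35}, so chooses n2.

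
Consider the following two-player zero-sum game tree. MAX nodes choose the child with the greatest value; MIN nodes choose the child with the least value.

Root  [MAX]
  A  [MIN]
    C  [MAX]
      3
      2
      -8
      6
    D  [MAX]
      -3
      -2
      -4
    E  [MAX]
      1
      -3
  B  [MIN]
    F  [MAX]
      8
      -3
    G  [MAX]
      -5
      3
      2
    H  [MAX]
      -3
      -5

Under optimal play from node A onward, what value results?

C (MAX): max(3, 2, -8, 6) = 6
D (MAX): max(-3, -2, -4) = -2
E (MAX): max(1, -3) = 1
A (MIN): min(6, -2, 1) = -2

-2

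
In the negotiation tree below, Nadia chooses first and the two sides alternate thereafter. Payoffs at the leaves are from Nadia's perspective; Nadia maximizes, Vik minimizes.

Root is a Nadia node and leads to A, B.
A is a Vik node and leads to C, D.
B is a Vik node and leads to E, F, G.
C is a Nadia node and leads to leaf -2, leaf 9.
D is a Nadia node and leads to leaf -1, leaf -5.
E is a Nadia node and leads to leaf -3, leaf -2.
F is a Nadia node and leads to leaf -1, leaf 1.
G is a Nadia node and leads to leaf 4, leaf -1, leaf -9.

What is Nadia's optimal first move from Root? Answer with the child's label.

A

C (Nadia): max(-2, 9) = 9
D (Nadia): max(-1, -5) = -1
A (Vik): min(9, -1) = -1
E (Nadia): max(-3, -2) = -2
F (Nadia): max(-1, 1) = 1
G (Nadia): max(4, -1, -9) = 4
B (Vik): min(-2, 1, 4) = -2
Root (Nadia): max(-1, -2) = -1
Nadia at Root wants the highest of {A=-1, B=-2}, so chooses A.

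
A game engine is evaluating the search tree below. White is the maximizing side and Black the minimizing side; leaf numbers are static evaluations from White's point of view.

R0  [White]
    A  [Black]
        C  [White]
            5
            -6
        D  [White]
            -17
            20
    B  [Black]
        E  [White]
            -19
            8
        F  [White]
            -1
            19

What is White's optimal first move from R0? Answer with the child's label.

C (White): max(5, -6) = 5
D (White): max(-17, 20) = 20
A (Black): min(5, 20) = 5
E (White): max(-19, 8) = 8
F (White): max(-1, 19) = 19
B (Black): min(8, 19) = 8
R0 (White): max(5, 8) = 8
White at R0 wants the highest of {A=5, B=8}, so chooses B.

B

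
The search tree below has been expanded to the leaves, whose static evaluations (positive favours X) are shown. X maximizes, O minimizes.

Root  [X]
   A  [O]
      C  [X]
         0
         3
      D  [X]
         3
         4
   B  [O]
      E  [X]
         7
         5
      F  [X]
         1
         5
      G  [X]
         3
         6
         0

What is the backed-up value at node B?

E (X): max(7, 5) = 7
F (X): max(1, 5) = 5
G (X): max(3, 6, 0) = 6
B (O): min(7, 5, 6) = 5

5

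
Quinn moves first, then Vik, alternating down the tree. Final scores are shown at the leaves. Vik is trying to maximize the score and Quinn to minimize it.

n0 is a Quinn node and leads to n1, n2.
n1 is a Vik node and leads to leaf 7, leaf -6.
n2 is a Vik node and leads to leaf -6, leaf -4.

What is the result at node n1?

7

n1 (Vik): max(7, -6) = 7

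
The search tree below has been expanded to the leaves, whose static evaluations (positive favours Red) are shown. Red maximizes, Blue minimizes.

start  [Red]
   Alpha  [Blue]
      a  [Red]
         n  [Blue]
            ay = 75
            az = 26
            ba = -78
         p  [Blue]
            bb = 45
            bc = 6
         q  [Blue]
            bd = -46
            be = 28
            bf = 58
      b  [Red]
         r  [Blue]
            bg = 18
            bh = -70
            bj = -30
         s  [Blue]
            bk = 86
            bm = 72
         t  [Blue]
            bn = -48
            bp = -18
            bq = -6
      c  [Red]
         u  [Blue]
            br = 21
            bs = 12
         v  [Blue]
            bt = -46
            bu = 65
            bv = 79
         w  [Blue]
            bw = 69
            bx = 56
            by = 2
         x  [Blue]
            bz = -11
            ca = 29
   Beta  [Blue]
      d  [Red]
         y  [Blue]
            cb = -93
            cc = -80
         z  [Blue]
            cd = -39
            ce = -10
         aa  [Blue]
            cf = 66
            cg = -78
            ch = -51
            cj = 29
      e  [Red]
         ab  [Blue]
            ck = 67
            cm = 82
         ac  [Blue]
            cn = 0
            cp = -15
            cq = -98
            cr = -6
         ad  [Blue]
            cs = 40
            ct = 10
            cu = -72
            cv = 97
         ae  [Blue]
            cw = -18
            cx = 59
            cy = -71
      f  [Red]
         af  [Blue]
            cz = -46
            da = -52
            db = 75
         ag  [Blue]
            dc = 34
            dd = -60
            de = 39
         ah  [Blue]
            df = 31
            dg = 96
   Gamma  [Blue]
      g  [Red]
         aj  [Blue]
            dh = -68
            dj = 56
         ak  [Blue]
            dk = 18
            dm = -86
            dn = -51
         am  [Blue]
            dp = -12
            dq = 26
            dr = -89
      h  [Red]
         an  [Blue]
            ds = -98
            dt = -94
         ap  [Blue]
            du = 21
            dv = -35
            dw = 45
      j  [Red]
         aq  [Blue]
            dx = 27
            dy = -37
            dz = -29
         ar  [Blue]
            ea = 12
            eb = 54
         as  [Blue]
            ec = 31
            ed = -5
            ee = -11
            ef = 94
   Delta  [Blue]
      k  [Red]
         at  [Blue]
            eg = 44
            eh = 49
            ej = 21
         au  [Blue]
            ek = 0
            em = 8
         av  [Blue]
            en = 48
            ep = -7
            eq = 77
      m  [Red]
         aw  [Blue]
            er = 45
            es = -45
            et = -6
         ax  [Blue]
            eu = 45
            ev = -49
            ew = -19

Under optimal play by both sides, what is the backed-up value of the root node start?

n (Blue): min(75, 26, -78) = -78
p (Blue): min(45, 6) = 6
q (Blue): min(-46, 28, 58) = -46
a (Red): max(-78, 6, -46) = 6
r (Blue): min(18, -70, -30) = -70
s (Blue): min(86, 72) = 72
t (Blue): min(-48, -18, -6) = -48
b (Red): max(-70, 72, -48) = 72
u (Blue): min(21, 12) = 12
v (Blue): min(-46, 65, 79) = -46
w (Blue): min(69, 56, 2) = 2
x (Blue): min(-11, 29) = -11
c (Red): max(12, -46, 2, -11) = 12
Alpha (Blue): min(6, 72, 12) = 6
y (Blue): min(-93, -80) = -93
z (Blue): min(-39, -10) = -39
aa (Blue): min(66, -78, -51, 29) = -78
d (Red): max(-93, -39, -78) = -39
ab (Blue): min(67, 82) = 67
ac (Blue): min(0, -15, -98, -6) = -98
ad (Blue): min(40, 10, -72, 97) = -72
ae (Blue): min(-18, 59, -71) = -71
e (Red): max(67, -98, -72, -71) = 67
af (Blue): min(-46, -52, 75) = -52
ag (Blue): min(34, -60, 39) = -60
ah (Blue): min(31, 96) = 31
f (Red): max(-52, -60, 31) = 31
Beta (Blue): min(-39, 67, 31) = -39
aj (Blue): min(-68, 56) = -68
ak (Blue): min(18, -86, -51) = -86
am (Blue): min(-12, 26, -89) = -89
g (Red): max(-68, -86, -89) = -68
an (Blue): min(-98, -94) = -98
ap (Blue): min(21, -35, 45) = -35
h (Red): max(-98, -35) = -35
aq (Blue): min(27, -37, -29) = -37
ar (Blue): min(12, 54) = 12
as (Blue): min(31, -5, -11, 94) = -11
j (Red): max(-37, 12, -11) = 12
Gamma (Blue): min(-68, -35, 12) = -68
at (Blue): min(44, 49, 21) = 21
au (Blue): min(0, 8) = 0
av (Blue): min(48, -7, 77) = -7
k (Red): max(21, 0, -7) = 21
aw (Blue): min(45, -45, -6) = -45
ax (Blue): min(45, -49, -19) = -49
m (Red): max(-45, -49) = -45
Delta (Blue): min(21, -45) = -45
start (Red): max(6, -39, -68, -45) = 6

6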